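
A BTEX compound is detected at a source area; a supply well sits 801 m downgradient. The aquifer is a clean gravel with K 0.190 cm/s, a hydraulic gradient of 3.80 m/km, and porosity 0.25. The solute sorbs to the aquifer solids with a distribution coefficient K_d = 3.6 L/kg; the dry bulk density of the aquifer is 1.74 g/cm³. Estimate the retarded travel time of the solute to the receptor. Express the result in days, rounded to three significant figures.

K = 0.190 cm/s × 864 = 164.2 m/d
Darcy flux q = K·i = 164.2 × 0.0038 = 0.6238 m/d
Average linear velocity = 0.6238 / 0.25 = 2.495 m/d
Retardation R = 1 + ρ_b·K_d/n = 1 + 1.74×3.6/0.25 = 26.06
Contaminant velocity v_c = v/R = 2.495/26.06 = 0.09576 m/d
t = L/v_c = 801/0.09576 = 8364 d

8360 days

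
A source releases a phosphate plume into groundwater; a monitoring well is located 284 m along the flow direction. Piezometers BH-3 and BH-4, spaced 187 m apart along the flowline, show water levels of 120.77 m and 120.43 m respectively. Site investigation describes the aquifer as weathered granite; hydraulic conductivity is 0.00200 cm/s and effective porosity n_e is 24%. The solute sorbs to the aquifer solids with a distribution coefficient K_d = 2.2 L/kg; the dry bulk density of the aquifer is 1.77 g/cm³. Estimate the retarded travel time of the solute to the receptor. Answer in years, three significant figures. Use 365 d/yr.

1020 years

Hydraulic gradient i = (120.77 − 120.43) / 187 = 0.34 / 187 = 0.001818
K = 0.00200 cm/s × 864 = 1.728 m/d
Specific discharge q = 1.728 × 0.001818 = 0.003142 m/d
v_s = q/n_e = 0.003142/0.24 = 0.01309 m/d
Retardation R = 1 + ρ_b·K_d/n = 1 + 1.77×2.2/0.24 = 17.23
Contaminant velocity v_c = v/R = 0.01309/17.23 = 7.600e-4 m/d
t = L/v_c = 284/7.600e-4 = 373700 d
   = 373700/365 = 1020 yr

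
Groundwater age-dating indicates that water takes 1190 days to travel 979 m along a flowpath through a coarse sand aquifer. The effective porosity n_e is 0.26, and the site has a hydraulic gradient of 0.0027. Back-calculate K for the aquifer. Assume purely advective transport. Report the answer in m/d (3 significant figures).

v = L / t = 979 / 1190 = 0.8227 m/d
K = v · n / i = 0.8227 × 0.26 / 0.0027 = 79.2 m/d

79.2 m/d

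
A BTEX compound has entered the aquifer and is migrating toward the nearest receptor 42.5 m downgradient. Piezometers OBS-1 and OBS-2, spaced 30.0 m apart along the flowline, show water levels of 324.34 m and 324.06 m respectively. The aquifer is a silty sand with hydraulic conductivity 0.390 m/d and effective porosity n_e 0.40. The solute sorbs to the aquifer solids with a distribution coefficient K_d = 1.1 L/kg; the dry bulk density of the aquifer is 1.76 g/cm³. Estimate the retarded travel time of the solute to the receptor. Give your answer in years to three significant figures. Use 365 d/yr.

74.7 years

Hydraulic gradient i = (324.34 − 324.06) / 30.0 = 0.28 / 30.0 = 0.009333
q = Ki = 0.390 × 0.009333 = 0.003640 m/d
Seepage velocity v = q / n = 0.003640 / 0.40 = 0.009100 m/d
Retardation R = 1 + ρ_b·K_d/n = 1 + 1.76×1.1/0.40 = 5.840
Contaminant velocity v_c = v/R = 0.009100/5.840 = 0.001558 m/d
t = L/v_c = 42.5/0.001558 = 27270 d
   = 27270/365 = 74.7 yr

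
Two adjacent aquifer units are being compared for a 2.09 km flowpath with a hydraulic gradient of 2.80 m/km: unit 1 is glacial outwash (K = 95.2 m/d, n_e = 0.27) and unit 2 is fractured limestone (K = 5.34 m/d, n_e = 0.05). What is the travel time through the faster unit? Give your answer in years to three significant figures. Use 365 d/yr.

5.80 years

Unit 1 (glacial outwash): v = 95.2×0.0028/0.27 = 0.9873 m/d, t = 2090/0.9873 = 2117 d
Unit 2 (fractured limestone): v = 5.34×0.0028/0.05 = 0.2990 m/d, t = 2090/0.2990 = 6989 d
Faster: 2117 d / 365 = 5.80 yr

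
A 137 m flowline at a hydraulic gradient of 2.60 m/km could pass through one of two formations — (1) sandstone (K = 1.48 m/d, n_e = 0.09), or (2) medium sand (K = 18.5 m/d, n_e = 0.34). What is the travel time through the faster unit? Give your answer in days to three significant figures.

968 days

Unit 1 (sandstone): v = 1.48×0.0026/0.09 = 0.04276 m/d, t = 137/0.04276 = 3204 d
Unit 2 (medium sand): v = 18.5×0.0026/0.34 = 0.1415 m/d, t = 137/0.1415 = 968.4 d
Faster unit: t = 968 d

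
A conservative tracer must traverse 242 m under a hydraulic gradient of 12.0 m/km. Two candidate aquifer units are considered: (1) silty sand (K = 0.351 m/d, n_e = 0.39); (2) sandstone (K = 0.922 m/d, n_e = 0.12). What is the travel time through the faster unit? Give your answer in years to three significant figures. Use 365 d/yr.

Unit 1 (silty sand): v = 0.351×0.012/0.39 = 0.01080 m/d, t = 242/0.01080 = 22410 d
Unit 2 (sandstone): v = 0.922×0.012/0.12 = 0.09220 m/d, t = 242/0.09220 = 2625 d
Faster: 2625 d / 365 = 7.19 yr

7.19 years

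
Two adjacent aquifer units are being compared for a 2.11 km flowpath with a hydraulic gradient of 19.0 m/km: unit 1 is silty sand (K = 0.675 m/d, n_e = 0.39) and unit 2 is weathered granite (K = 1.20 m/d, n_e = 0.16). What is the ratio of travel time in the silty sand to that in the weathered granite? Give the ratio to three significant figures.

4.33

Unit 1 (silty sand): v = 0.675×0.019/0.39 = 0.03288 m/d, t = 2110/0.03288 = 64160 d
Unit 2 (weathered granite): v = 1.20×0.019/0.16 = 0.1425 m/d, t = 2110/0.1425 = 14810 d
t(silty sand) / t(weathered granite) = 64160/14810 = 4.33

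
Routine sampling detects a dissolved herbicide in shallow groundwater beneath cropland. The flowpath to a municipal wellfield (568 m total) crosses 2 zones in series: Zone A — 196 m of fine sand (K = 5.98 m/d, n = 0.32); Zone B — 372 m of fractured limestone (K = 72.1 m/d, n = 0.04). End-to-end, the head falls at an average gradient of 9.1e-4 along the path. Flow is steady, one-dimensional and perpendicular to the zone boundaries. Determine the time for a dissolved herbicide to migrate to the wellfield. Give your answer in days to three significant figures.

For zones in series the flux q is common to all zones; the equivalent conductivity is the harmonic (thickness-weighted) mean, K_eq = L_total / Σ(L_j/K_j).
Σ(L/K) = 196/5.98 + 372/72.1 = 32.78 + 5.160 = 37.94 d
K_eq = L_total / Σ(L/K) = 568 / 37.94 = 14.97 m/d
q = K_eq · i = 14.97 × 9.1e-4 = 0.01363 m/d (same in every zone)
Zone A: v = q/n = 0.01363/0.32 = 0.04258 m/d → t_A = 196/0.04258 = 4603 d
Zone B: v = q/n = 0.01363/0.04 = 0.3406 m/d → t_B = 372/0.3406 = 1092 d
Total t = 4603 + 1092 = 5695 d

5700 days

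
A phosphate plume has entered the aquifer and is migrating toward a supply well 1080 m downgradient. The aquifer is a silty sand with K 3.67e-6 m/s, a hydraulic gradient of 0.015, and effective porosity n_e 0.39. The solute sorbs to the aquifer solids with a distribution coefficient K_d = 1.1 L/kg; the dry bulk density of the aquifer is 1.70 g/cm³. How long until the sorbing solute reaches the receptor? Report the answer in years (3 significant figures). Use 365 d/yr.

1410 years

K = 3.67e-6 m/s × 86400 s/d = 0.3171 m/d
Darcy flux q = K·i = 0.3171 × 0.015 = 0.004756 m/d
v = Ki/n = 0.3171·0.015/0.39 = 0.01220 m/d
Retardation R = 1 + ρ_b·K_d/n = 1 + 1.70×1.1/0.39 = 5.795
Contaminant velocity v_c = v/R = 0.01220/5.795 = 0.002105 m/d
t = L/v_c = 1080/0.002105 = 513200 d
   = 513200/365 = 1410 yr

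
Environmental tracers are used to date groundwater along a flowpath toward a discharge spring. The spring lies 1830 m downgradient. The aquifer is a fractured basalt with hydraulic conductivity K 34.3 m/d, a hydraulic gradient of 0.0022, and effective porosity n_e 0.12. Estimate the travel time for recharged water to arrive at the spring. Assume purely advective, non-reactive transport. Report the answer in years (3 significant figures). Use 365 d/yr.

7.97 years

Specific discharge q = 34.3 × 0.0022 = 0.07546 m/d
Average linear velocity = 0.07546 / 0.12 = 0.6288 m/d
t = L / v = 1830 / 0.6288 = 2910 d
   = 2910 / 365 = 7.97 yr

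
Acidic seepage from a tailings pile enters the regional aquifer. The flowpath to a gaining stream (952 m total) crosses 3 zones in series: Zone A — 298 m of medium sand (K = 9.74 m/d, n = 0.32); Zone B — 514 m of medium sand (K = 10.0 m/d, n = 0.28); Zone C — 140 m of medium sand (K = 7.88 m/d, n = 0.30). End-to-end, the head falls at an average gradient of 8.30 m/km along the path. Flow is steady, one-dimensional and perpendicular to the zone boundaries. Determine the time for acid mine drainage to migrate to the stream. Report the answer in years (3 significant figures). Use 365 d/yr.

For zones in series the flux q is common to all zones; the equivalent conductivity is the harmonic (thickness-weighted) mean, K_eq = L_total / Σ(L_j/K_j).
Σ(L/K) = 298/9.74 + 514/10.0 + 140/7.88 = 30.60 + 51.40 + 17.77 = 99.76 d
K_eq = L_total / Σ(L/K) = 952 / 99.76 = 9.543 m/d
q = K_eq · i = 9.543 × 0.0083 = 0.07920 m/d (same in every zone)
Zone A: v = q/n = 0.07920/0.32 = 0.2475 m/d → t_A = 298/0.2475 = 1204 d
Zone B: v = q/n = 0.07920/0.28 = 0.2829 m/d → t_B = 514/0.2829 = 1817 d
Zone C: v = q/n = 0.07920/0.30 = 0.2640 m/d → t_C = 140/0.2640 = 530.3 d
Total t = 1204 + 1817 + 530.3 = 3551 d
   = 3551 / 365 = 9.73 yr

9.73 years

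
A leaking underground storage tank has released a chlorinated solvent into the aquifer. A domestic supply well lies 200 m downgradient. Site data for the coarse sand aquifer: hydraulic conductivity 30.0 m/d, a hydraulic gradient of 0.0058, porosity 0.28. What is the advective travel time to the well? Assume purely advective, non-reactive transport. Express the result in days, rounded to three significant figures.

Darcy flux q = K·i = 30.0 × 0.0058 = 0.1740 m/d
v_s = q/n_e = 0.1740/0.28 = 0.6214 m/d
t = L / v = 200 / 0.6214 = 321.8 d

322 days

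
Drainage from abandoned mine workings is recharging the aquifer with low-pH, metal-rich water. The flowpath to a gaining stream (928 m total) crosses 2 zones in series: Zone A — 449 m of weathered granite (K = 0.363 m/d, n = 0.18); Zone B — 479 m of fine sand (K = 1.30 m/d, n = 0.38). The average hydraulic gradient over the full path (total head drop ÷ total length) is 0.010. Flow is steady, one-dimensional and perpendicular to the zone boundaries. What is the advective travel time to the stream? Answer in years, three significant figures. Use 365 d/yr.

For zones in series the flux q is common to all zones; the equivalent conductivity is the harmonic (thickness-weighted) mean, K_eq = L_total / Σ(L_j/K_j).
Σ(L/K) = 449/0.363 + 479/1.30 = 1237 + 368.5 = 1605 d
K_eq = L_total / Σ(L/K) = 928 / 1605 = 0.5781 m/d
q = K_eq · i = 0.5781 × 0.010 = 0.005781 m/d (same in every zone)
Zone A: v = q/n = 0.005781/0.18 = 0.03211 m/d → t_A = 449/0.03211 = 13980 d
Zone B: v = q/n = 0.005781/0.38 = 0.01521 m/d → t_B = 479/0.01521 = 31490 d
Total t = 13980 + 31490 = 45470 d
   = 45470 / 365 = 125 yr

125 years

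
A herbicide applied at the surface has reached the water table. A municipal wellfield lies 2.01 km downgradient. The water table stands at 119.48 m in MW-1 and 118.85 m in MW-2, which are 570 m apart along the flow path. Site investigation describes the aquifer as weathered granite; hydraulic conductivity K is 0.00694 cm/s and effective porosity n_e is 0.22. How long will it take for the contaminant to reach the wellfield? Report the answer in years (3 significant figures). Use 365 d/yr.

Hydraulic gradient i = (119.48 − 118.85) / 570 = 0.63 / 570 = 0.001105
K = 0.00694 cm/s × 864 = 5.996 m/d
Darcy flux q = K·i = 5.996 × 0.001105 = 0.006627 m/d
Average linear velocity = 0.006627 / 0.22 = 0.03012 m/d
L = 2.01 km = 2010 m
t = L / v = 2010 / 0.03012 = 66720 d
   = 66720 / 365 = 183 yr

183 years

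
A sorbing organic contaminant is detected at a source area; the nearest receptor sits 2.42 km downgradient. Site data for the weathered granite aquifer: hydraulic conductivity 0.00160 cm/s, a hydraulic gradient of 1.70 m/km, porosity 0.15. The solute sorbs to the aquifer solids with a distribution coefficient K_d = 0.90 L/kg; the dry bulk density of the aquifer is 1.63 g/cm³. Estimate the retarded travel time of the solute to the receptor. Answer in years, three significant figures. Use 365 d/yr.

4560 years

K = 0.00160 cm/s × 864 = 1.382 m/d
Specific discharge q = 1.382 × 0.0017 = 0.002350 m/d
v_s = q/n_e = 0.002350/0.15 = 0.01567 m/d
Retardation R = 1 + ρ_b·K_d/n = 1 + 1.63×0.90/0.15 = 10.78
Contaminant velocity v_c = v/R = 0.01567/10.78 = 0.001453 m/d
L = 2.42 km = 2420 m
t = L/v_c = 2420/0.001453 = 1.665e6 d
   = 1.665e6/365 = 4560 yr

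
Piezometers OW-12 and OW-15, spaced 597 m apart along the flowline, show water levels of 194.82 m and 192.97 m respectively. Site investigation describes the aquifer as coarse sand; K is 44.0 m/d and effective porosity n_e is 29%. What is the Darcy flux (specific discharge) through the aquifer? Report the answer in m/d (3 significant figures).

Hydraulic gradient i = (194.82 − 192.97) / 597 = 1.85 / 597 = 0.003099
q = Ki = 44.0 × 0.003099 = 0.1363 m/d

0.136 m/d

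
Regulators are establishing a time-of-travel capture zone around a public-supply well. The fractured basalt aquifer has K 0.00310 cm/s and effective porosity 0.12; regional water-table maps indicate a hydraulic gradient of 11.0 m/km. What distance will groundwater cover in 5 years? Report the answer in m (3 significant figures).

448 m

K = 0.00310 cm/s × 864 = 2.678 m/d
Darcy flux q = K·i = 2.678 × 0.011 = 0.02946 m/d
v_s = q/n_e = 0.02946/0.12 = 0.2455 m/d
T = 5 yr × 365 = 1825 d
L = v × T = 0.2455 × 1825 = 448.1 m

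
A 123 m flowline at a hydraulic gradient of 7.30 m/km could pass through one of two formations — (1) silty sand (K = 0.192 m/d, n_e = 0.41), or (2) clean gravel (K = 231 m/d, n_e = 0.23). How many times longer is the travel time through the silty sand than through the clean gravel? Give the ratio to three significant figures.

2140

Unit 1 (silty sand): v = 0.192×0.0073/0.41 = 0.003419 m/d, t = 123/0.003419 = 35980 d
Unit 2 (clean gravel): v = 231×0.0073/0.23 = 7.332 m/d, t = 123/7.332 = 16.78 d
t(silty sand) / t(clean gravel) = 35980/16.78 = 2140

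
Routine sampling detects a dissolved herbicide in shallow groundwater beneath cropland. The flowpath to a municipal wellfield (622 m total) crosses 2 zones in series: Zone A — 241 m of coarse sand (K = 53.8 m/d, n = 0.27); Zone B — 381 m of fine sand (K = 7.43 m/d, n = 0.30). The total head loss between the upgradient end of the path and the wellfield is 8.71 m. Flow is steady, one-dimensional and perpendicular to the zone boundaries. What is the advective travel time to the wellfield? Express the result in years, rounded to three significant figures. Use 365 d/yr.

Steady 1-D flow in series ⇒ the Darcy flux q is identical in every zone and the zone head losses add (resistances L/K in series).
Σ(L/K) = 241/53.8 + 381/7.43 = 4.480 + 51.28 = 55.76 d
q = ΔH / Σ(L/K) = 8.71 / 55.76 = 0.1562 m/d (same in every zone)
Zone A: v = q/n = 0.1562/0.27 = 0.5786 m/d → t_A = 241/0.5786 = 416.6 d
Zone B: v = q/n = 0.1562/0.30 = 0.5207 m/d → t_B = 381/0.5207 = 731.7 d
Total t = 416.6 + 731.7 = 1148 d
   = 1148 / 365 = 3.15 yr

3.15 years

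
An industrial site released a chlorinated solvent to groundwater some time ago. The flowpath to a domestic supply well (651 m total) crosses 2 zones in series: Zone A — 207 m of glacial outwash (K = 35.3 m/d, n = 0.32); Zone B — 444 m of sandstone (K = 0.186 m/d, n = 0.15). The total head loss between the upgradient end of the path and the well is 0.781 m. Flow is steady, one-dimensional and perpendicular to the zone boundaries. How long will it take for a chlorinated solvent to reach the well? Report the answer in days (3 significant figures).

407000 days

Continuity: the same q passes through each zone, so ΔH = q·Σ(L_j/K_j) — the zones act as resistances in series.
Σ(L/K) = 207/35.3 + 444/0.186 = 5.864 + 2387 = 2393 d
q = ΔH / Σ(L/K) = 0.781 / 2393 = 3.264e-4 m/d (same in every zone)
Zone A: v = q/n = 3.264e-4/0.32 = 0.001020 m/d → t_A = 207/0.001020 = 203000 d
Zone B: v = q/n = 3.264e-4/0.15 = 0.002176 m/d → t_B = 444/0.002176 = 204100 d
Total t = 203000 + 204100 = 407000 d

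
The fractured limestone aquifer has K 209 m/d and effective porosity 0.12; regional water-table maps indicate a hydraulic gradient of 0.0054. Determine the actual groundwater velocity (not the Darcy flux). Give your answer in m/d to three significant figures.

9.41 m/d

q = Ki = 209 × 0.0054 = 1.129 m/d
v_s = q/n_e = 1.129/0.12 = 9.405 m/d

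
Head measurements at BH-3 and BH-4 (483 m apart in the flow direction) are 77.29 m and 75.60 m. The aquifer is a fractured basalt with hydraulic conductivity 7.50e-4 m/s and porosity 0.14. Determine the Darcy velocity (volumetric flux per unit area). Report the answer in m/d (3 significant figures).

Hydraulic gradient i = (77.29 − 75.60) / 483 = 1.69 / 483 = 0.003499
K = 7.50e-4 m/s × 86400 s/d = 64.80 m/d
Specific discharge q = 64.80 × 0.003499 = 0.2267 m/d

0.227 m/d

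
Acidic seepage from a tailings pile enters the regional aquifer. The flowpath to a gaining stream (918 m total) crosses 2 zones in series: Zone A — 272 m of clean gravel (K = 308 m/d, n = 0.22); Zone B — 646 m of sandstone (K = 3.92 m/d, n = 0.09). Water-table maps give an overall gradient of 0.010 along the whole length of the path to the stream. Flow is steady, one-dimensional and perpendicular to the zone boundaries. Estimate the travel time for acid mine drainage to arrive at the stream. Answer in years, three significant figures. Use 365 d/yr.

For zones in series the flux q is common to all zones; the equivalent conductivity is the harmonic (thickness-weighted) mean, K_eq = L_total / Σ(L_j/K_j).
Σ(L/K) = 272/308 + 646/3.92 = 0.8831 + 164.8 = 165.7 d
K_eq = L_total / Σ(L/K) = 918 / 165.7 = 5.541 m/d
q = K_eq · i = 5.541 × 0.010 = 0.05541 m/d (same in every zone)
Zone A: v = q/n = 0.05541/0.22 = 0.2519 m/d → t_A = 272/0.2519 = 1080 d
Zone B: v = q/n = 0.05541/0.09 = 0.6156 m/d → t_B = 646/0.6156 = 1049 d
Total t = 1080 + 1049 = 2129 d
   = 2129 / 365 = 5.83 yr

5.83 years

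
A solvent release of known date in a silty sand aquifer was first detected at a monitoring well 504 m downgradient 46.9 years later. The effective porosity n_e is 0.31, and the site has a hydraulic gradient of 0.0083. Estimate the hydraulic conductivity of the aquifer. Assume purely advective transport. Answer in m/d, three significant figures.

1.10 m/d

t = 46.9 years = 17120 d
v = L / t = 504 / 17120 = 0.02944 m/d
K = v · n / i = 0.02944 × 0.31 / 0.0083 = 1.10 m/d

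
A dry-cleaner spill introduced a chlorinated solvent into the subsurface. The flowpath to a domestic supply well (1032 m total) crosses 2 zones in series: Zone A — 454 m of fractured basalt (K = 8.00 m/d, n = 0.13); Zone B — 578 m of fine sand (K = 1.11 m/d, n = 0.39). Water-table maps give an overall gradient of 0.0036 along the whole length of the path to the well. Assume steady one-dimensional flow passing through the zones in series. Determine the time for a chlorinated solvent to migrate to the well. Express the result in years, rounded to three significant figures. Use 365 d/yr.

Continuity: the same q passes through each zone, so ΔH = q·Σ(L_j/K_j) — the zones act as resistances in series.
Σ(L/K) = 454/8.00 + 578/1.11 = 56.75 + 520.7 = 577.5 d
K_eq = L_total / Σ(L/K) = 1032 / 577.5 = 1.787 m/d
q = K_eq · i = 1.787 × 0.0036 = 0.006434 m/d (same in every zone)
Zone A: v = q/n = 0.006434/0.13 = 0.04949 m/d → t_A = 454/0.04949 = 9174 d
Zone B: v = q/n = 0.006434/0.39 = 0.01650 m/d → t_B = 578/0.01650 = 35040 d
Total t = 9174 + 35040 = 44210 d
   = 44210 / 365 = 121 yr

121 years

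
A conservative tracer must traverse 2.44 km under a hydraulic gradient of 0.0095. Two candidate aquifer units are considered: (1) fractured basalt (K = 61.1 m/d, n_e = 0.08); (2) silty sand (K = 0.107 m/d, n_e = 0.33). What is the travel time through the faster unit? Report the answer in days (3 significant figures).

336 days

Unit 1 (fractured basalt): v = 61.1×0.0095/0.08 = 7.256 m/d, t = 2440/7.256 = 336.3 d
Unit 2 (silty sand): v = 0.107×0.0095/0.33 = 0.003080 m/d, t = 2440/0.003080 = 792100 d
Faster unit: t = 336 d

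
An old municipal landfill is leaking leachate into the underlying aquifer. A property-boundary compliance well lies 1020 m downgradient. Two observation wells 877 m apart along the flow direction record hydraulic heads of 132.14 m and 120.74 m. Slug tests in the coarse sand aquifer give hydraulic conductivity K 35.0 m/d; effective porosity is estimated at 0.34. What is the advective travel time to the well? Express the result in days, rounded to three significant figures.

Hydraulic gradient i = (132.14 − 120.74) / 877 = 11.40 / 877 = 0.01300
Darcy flux q = K·i = 35.0 × 0.01300 = 0.4550 m/d
v_s = q/n_e = 0.4550/0.34 = 1.338 m/d
t = L / v = 1020 / 1.338 = 762.3 d

762 days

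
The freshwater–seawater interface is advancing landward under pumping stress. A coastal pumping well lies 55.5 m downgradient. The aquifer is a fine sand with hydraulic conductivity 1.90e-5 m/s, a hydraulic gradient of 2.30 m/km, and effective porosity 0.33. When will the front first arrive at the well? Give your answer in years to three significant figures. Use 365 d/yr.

13.3 years

K = 1.90e-5 m/s × 86400 s/d = 1.642 m/d
Specific discharge q = 1.642 × 0.0023 = 0.003776 m/d
Seepage velocity v = q / n = 0.003776 / 0.33 = 0.01144 m/d
t = L / v = 55.5 / 0.01144 = 4851 d
   = 4851 / 365 = 13.3 yr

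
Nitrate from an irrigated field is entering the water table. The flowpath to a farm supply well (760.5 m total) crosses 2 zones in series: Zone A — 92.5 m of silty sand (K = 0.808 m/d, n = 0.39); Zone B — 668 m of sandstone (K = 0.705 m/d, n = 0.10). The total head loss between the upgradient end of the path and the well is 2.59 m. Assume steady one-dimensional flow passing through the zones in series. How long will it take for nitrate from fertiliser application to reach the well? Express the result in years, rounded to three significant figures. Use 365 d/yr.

116 years

Steady 1-D flow in series ⇒ the Darcy flux q is identical in every zone and the zone head losses add (resistances L/K in series).
Σ(L/K) = 92.5/0.808 + 668/0.705 = 114.5 + 947.5 = 1062 d
q = ΔH / Σ(L/K) = 2.59 / 1062 = 0.002439 m/d (same in every zone)
Zone A: v = q/n = 0.002439/0.39 = 0.006253 m/d → t_A = 92.5/0.006253 = 14790 d
Zone B: v = q/n = 0.002439/0.10 = 0.02439 m/d → t_B = 668/0.02439 = 27390 d
Total t = 14790 + 27390 = 42180 d
   = 42180 / 365 = 116 yr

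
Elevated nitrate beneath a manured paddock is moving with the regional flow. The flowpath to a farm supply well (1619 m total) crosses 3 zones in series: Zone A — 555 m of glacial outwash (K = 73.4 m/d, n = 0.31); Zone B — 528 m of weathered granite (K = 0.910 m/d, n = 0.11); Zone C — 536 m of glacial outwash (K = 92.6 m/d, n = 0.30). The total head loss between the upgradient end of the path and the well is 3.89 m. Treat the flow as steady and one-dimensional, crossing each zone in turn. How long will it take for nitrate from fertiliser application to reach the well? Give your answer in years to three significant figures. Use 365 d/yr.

Continuity: the same q passes through each zone, so ΔH = q·Σ(L_j/K_j) — the zones act as resistances in series.
Σ(L/K) = 555/73.4 + 528/0.910 + 536/92.6 = 7.561 + 580.2 + 5.788 = 593.6 d
q = ΔH / Σ(L/K) = 3.89 / 593.6 = 0.006554 m/d (same in every zone)
Zone A: v = q/n = 0.006554/0.31 = 0.02114 m/d → t_A = 555/0.02114 = 26250 d
Zone B: v = q/n = 0.006554/0.11 = 0.05958 m/d → t_B = 528/0.05958 = 8862 d
Zone C: v = q/n = 0.006554/0.30 = 0.02185 m/d → t_C = 536/0.02185 = 24540 d
Total t = 26250 + 8862 + 24540 = 59650 d
   = 59650 / 365 = 163 yr

163 years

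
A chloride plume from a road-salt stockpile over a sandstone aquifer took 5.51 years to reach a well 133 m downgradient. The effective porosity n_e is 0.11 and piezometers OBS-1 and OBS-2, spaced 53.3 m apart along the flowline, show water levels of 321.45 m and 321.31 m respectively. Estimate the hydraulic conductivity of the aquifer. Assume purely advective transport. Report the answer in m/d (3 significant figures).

2.77 m/d

Hydraulic gradient i = (321.45 − 321.31) / 53.3 = 0.14 / 53.3 = 0.002627
t = 5.51 years = 2011 d
v = L / t = 133 / 2011 = 0.06613 m/d
K = v · n / i = 0.06613 × 0.11 / 0.002627 = 2.77 m/d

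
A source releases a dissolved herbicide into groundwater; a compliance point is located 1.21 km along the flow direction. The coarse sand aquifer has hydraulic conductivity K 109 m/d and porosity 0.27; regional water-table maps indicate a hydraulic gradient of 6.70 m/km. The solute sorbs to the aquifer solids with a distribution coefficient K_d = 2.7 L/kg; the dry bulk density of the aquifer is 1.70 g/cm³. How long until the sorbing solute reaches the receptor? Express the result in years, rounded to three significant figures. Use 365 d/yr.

q = Ki = 109 × 0.0067 = 0.7303 m/d
v = Ki/n = 109·0.0067/0.27 = 2.705 m/d
Retardation R = 1 + ρ_b·K_d/n = 1 + 1.70×2.7/0.27 = 18.00
Contaminant velocity v_c = v/R = 2.705/18.00 = 0.1503 m/d
L = 1.21 km = 1210 m
t = L/v_c = 1210/0.1503 = 8052 d
   = 8052/365 = 22.1 yr

22.1 years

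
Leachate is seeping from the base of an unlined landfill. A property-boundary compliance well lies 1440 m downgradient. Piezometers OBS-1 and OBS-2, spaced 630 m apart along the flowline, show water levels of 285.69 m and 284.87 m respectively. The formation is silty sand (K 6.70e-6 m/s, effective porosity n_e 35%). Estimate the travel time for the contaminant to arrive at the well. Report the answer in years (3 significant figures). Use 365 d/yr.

Hydraulic gradient i = (285.69 − 284.87) / 630 = 0.82 / 630 = 0.001302
K = 6.70e-6 m/s × 86400 s/d = 0.5789 m/d
q = Ki = 0.5789 × 0.001302 = 7.535e-4 m/d
v = Ki/n = 0.5789·0.001302/0.35 = 0.002153 m/d
t = L / v = 1440 / 0.002153 = 668900 d
   = 668900 / 365 = 1830 yr

1830 years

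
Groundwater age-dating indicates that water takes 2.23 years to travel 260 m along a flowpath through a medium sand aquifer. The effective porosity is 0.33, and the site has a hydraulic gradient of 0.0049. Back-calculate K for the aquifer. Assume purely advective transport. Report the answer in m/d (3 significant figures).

t = 2.23 years = 814.0 d
v = L / t = 260 / 814.0 = 0.3194 m/d
K = v · n / i = 0.3194 × 0.33 / 0.0049 = 21.5 m/d

21.5 m/d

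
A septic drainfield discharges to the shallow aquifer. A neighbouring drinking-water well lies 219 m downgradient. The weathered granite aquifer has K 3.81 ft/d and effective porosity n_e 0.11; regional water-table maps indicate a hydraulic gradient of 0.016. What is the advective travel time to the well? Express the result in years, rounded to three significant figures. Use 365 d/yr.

3.55 years

K = 3.81 ft/d × 0.3048 = 1.161 m/d
Darcy flux q = K·i = 1.161 × 0.016 = 0.01858 m/d
Average linear velocity = 0.01858 / 0.11 = 0.1689 m/d
t = L / v = 219 / 0.1689 = 1297 d
   = 1297 / 365 = 3.55 yr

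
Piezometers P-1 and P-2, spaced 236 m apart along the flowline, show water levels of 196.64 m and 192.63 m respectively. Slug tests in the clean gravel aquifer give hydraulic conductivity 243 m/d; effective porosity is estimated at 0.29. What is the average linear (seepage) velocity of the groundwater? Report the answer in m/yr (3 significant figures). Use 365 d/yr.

Hydraulic gradient i = (196.64 − 192.63) / 236 = 4.01 / 236 = 0.01699
q = Ki = 243 × 0.01699 = 4.129 m/d
v = Ki/n = 243·0.01699/0.29 = 14.24 m/d
   = 14.24 × 365 = 5200 m/yr

5200 m/yr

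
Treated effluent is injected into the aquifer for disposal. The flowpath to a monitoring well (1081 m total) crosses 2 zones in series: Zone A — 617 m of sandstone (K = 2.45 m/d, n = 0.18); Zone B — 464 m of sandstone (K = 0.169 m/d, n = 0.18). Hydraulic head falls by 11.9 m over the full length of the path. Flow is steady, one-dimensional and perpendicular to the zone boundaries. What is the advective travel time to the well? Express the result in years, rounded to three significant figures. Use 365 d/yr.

Continuity: the same q passes through each zone, so ΔH = q·Σ(L_j/K_j) — the zones act as resistances in series.
Σ(L/K) = 617/2.45 + 464/0.169 = 251.8 + 2746 = 2997 d
q = ΔH / Σ(L/K) = 11.9 / 2997 = 0.003970 m/d (same in every zone)
Zone A: v = q/n = 0.003970/0.18 = 0.02206 m/d → t_A = 617/0.02206 = 27970 d
Zone B: v = q/n = 0.003970/0.18 = 0.02206 m/d → t_B = 464/0.02206 = 21040 d
Total t = 27970 + 21040 = 49010 d
   = 49010 / 365 = 134 yr

134 years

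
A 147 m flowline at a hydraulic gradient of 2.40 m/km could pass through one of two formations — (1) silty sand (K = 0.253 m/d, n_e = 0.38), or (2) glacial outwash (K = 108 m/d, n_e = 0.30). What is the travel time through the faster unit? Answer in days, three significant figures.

Unit 1 (silty sand): v = 0.253×0.0024/0.38 = 0.001598 m/d, t = 147/0.001598 = 92000 d
Unit 2 (glacial outwash): v = 108×0.0024/0.30 = 0.8640 m/d, t = 147/0.8640 = 170.1 d
Faster unit: t = 170 d

170 days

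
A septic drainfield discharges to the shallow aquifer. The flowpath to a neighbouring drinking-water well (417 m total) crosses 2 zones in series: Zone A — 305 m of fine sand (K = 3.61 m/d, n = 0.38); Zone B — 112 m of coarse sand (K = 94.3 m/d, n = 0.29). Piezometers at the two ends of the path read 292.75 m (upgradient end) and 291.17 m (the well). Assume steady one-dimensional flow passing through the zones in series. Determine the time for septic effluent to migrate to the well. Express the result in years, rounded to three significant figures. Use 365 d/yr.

22.0 years

Total head drop ΔH = 292.75 − 291.17 = 1.58 m
Steady 1-D flow in series ⇒ the Darcy flux q is identical in every zone and the zone head losses add (resistances L/K in series).
Σ(L/K) = 305/3.61 + 112/94.3 = 84.49 + 1.188 = 85.68 d
q = ΔH / Σ(L/K) = 1.58 / 85.68 = 0.01844 m/d (same in every zone)
Zone A: v = q/n = 0.01844/0.38 = 0.04853 m/d → t_A = 305/0.04853 = 6285 d
Zone B: v = q/n = 0.01844/0.29 = 0.06359 m/d → t_B = 112/0.06359 = 1761 d
Total t = 6285 + 1761 = 8046 d
   = 8046 / 365 = 22.0 yr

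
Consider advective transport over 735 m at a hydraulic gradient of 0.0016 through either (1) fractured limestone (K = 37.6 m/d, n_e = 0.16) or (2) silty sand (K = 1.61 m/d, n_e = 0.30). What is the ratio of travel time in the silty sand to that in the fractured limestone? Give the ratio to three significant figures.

Unit 1 (fractured limestone): v = 37.6×0.0016/0.16 = 0.3760 m/d, t = 735/0.3760 = 1955 d
Unit 2 (silty sand): v = 1.61×0.0016/0.30 = 0.008587 m/d, t = 735/0.008587 = 85600 d
t(silty sand) / t(fractured limestone) = 85600/1955 = 43.8

43.8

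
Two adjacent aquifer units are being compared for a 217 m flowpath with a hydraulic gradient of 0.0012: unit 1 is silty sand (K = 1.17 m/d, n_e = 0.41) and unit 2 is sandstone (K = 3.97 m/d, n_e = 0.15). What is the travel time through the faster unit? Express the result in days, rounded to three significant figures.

Unit 1 (silty sand): v = 1.17×0.0012/0.41 = 0.003424 m/d, t = 217/0.003424 = 63370 d
Unit 2 (sandstone): v = 3.97×0.0012/0.15 = 0.03176 m/d, t = 217/0.03176 = 6832 d
Faster unit: t = 6830 d

6830 days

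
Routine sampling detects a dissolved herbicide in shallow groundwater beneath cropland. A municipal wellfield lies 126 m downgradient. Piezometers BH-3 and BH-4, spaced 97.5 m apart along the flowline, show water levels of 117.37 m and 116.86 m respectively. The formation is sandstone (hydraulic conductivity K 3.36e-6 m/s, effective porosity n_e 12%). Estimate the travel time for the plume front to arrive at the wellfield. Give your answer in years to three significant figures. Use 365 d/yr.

Hydraulic gradient i = (117.37 − 116.86) / 97.5 = 0.51 / 97.5 = 0.005231
K = 3.36e-6 m/s × 86400 s/d = 0.2903 m/d
Darcy flux q = K·i = 0.2903 × 0.005231 = 0.001519 m/d
v = Ki/n = 0.2903·0.005231/0.12 = 0.01265 m/d
t = L / v = 126 / 0.01265 = 9957 d
   = 9957 / 365 = 27.3 yr

27.3 years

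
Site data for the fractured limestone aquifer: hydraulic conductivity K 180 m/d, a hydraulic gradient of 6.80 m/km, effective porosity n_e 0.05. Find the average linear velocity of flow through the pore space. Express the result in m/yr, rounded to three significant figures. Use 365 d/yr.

Darcy flux q = K·i = 180 × 0.0068 = 1.224 m/d
v_s = q/n_e = 1.224/0.05 = 24.48 m/d
   = 24.48 × 365 = 8940 m/yr

8940 m/yr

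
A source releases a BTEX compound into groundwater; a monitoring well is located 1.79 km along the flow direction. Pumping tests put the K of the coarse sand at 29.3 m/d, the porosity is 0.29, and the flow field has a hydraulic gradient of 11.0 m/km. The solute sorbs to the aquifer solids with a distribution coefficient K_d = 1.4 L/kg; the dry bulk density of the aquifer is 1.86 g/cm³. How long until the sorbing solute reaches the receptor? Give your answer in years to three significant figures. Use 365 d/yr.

44.0 years

q = Ki = 29.3 × 0.011 = 0.3223 m/d
v_s = q/n_e = 0.3223/0.29 = 1.111 m/d
Retardation R = 1 + ρ_b·K_d/n = 1 + 1.86×1.4/0.29 = 9.979
Contaminant velocity v_c = v/R = 1.111/9.979 = 0.1114 m/d
L = 1.79 km = 1790 m
t = L/v_c = 1790/0.1114 = 16070 d
   = 16070/365 = 44.0 yr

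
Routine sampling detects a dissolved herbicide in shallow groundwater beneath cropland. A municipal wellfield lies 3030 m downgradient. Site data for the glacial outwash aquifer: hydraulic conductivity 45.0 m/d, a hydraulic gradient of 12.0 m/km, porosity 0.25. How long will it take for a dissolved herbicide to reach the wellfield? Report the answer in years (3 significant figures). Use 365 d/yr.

3.84 years

Darcy flux q = K·i = 45.0 × 0.012 = 0.5400 m/d
v_s = q/n_e = 0.5400/0.25 = 2.160 m/d
t = L / v = 3030 / 2.160 = 1403 d
   = 1403 / 365 = 3.84 yr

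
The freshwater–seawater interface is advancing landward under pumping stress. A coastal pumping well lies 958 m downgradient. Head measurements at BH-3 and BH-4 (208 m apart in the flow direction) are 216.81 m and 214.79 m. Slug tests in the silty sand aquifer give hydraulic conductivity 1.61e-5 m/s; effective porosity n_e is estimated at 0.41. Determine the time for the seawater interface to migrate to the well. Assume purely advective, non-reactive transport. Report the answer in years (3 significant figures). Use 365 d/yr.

79.7 years

Hydraulic gradient i = (216.81 − 214.79) / 208 = 2.02 / 208 = 0.009712
K = 1.61e-5 m/s × 86400 s/d = 1.391 m/d
Specific discharge q = 1.391 × 0.009712 = 0.01351 m/d
v_s = q/n_e = 0.01351/0.41 = 0.03295 m/d
t = L / v = 958 / 0.03295 = 29080 d
   = 29080 / 365 = 79.7 yr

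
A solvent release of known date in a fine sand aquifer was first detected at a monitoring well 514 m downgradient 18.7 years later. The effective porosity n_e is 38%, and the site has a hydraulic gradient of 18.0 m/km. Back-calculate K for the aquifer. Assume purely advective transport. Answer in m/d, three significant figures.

t = 18.7 years = 6826 d
v = L / t = 514 / 6826 = 0.07531 m/d
K = v · n / i = 0.07531 × 0.38 / 0.018 = 1.59 m/d

1.59 m/d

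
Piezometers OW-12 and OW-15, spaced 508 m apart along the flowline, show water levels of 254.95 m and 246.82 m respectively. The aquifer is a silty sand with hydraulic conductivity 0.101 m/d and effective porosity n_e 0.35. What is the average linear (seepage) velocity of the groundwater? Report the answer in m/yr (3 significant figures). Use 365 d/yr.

1.69 m/yr

Hydraulic gradient i = (254.95 − 246.82) / 508 = 8.13 / 508 = 0.01600
q = Ki = 0.101 × 0.01600 = 0.001616 m/d
v = Ki/n = 0.101·0.01600/0.35 = 0.004618 m/d
   = 0.004618 × 365 = 1.69 m/yr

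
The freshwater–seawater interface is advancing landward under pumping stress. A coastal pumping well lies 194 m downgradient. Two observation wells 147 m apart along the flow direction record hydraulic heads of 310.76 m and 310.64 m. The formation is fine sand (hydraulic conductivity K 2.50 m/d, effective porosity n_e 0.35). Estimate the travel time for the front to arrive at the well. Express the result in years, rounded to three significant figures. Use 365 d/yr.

91.2 years

Hydraulic gradient i = (310.76 − 310.64) / 147 = 0.12 / 147 = 8.163e-4
Darcy flux q = K·i = 2.50 × 8.163e-4 = 0.002041 m/d
Average linear velocity = 0.002041 / 0.35 = 0.005831 m/d
t = L / v = 194 / 0.005831 = 33270 d
   = 33270 / 365 = 91.2 yr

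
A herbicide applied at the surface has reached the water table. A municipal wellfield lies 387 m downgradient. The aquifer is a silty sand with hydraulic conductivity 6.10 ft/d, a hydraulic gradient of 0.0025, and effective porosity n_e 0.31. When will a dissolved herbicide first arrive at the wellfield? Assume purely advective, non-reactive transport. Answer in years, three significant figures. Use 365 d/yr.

K = 6.10 ft/d × 0.3048 = 1.859 m/d
Specific discharge q = 1.859 × 0.0025 = 0.004648 m/d
v = Ki/n = 1.859·0.0025/0.31 = 0.01499 m/d
t = L / v = 387 / 0.01499 = 25810 d
   = 25810 / 365 = 70.7 yr

70.7 years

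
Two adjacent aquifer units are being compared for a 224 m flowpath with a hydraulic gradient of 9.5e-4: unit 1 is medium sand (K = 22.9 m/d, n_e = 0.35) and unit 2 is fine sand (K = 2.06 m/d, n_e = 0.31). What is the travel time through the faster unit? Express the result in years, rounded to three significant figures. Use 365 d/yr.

Unit 1 (medium sand): v = 22.9×9.5e-4/0.35 = 0.06216 m/d, t = 224/0.06216 = 3604 d
Unit 2 (fine sand): v = 2.06×9.5e-4/0.31 = 0.006313 m/d, t = 224/0.006313 = 35480 d
Faster: 3604 d / 365 = 9.87 yr

9.87 years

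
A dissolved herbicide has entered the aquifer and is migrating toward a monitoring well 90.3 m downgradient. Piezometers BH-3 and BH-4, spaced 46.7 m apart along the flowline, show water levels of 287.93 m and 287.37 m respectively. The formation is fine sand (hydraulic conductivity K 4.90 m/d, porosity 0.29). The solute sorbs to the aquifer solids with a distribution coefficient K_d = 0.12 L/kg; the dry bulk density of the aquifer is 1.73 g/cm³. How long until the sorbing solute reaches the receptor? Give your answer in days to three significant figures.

Hydraulic gradient i = (287.93 − 287.37) / 46.7 = 0.56 / 46.7 = 0.01199
q = Ki = 4.90 × 0.01199 = 0.05876 m/d
Average linear velocity = 0.05876 / 0.29 = 0.2026 m/d
Retardation R = 1 + ρ_b·K_d/n = 1 + 1.73×0.12/0.29 = 1.716
Contaminant velocity v_c = v/R = 0.2026/1.716 = 0.1181 m/d
t = L/v_c = 90.3/0.1181 = 764.7 d

765 days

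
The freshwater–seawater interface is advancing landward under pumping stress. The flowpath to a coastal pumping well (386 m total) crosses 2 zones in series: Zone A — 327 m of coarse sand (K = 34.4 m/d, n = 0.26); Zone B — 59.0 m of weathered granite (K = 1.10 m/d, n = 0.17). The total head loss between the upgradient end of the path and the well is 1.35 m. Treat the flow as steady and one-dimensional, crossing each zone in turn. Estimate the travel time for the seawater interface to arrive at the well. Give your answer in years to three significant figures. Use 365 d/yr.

Steady 1-D flow in series ⇒ the Darcy flux q is identical in every zone and the zone head losses add (resistances L/K in series).
Σ(L/K) = 327/34.4 + 59.0/1.10 = 9.506 + 53.64 = 63.14 d
q = ΔH / Σ(L/K) = 1.35 / 63.14 = 0.02138 m/d (same in every zone)
Zone A: v = q/n = 0.02138/0.26 = 0.08223 m/d → t_A = 327/0.08223 = 3977 d
Zone B: v = q/n = 0.02138/0.17 = 0.1258 m/d → t_B = 59.0/0.1258 = 469.1 d
Total t = 3977 + 469.1 = 4446 d
   = 4446 / 365 = 12.2 yr

12.2 years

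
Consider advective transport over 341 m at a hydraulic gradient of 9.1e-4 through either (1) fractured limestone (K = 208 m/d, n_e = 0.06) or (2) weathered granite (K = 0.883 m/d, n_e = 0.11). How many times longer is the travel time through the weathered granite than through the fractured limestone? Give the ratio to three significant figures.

432

Unit 1 (fractured limestone): v = 208×9.1e-4/0.06 = 3.155 m/d, t = 341/3.155 = 108.1 d
Unit 2 (weathered granite): v = 0.883×9.1e-4/0.11 = 0.007305 m/d, t = 341/0.007305 = 46680 d
t(weathered granite) / t(fractured limestone) = 46680/108.1 = 432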